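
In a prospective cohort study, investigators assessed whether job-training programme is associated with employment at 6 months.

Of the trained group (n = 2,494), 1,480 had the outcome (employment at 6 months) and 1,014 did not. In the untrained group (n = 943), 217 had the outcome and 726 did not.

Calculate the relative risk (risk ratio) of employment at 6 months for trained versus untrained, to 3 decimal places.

From the description: a = 1480, b = 1014, c = 217, d = 726.
Risk in exposed = 1480/2494 = 0.59342; risk in unexposed = 217/943 = 0.23012.
RR = 0.59342 / 0.23012 = 2.57880
The risk among the exposed is 2.58 times that among the unexposed.

2.579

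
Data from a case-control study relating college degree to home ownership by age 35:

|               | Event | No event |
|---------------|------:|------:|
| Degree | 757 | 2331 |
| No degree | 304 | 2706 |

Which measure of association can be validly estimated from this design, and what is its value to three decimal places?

2.891

Cells: a = 757, b = 2331, c = 304, d = 2706.
This is a case-control study: participants were sampled on outcome status, so risks in the source population cannot be estimated directly — relative risk is not valid here. The odds ratio is the appropriate measure.
OR = (a·d)/(b·c) = (757 × 2706) / (2331 × 304) = 2048442 / 708624 = 2.89073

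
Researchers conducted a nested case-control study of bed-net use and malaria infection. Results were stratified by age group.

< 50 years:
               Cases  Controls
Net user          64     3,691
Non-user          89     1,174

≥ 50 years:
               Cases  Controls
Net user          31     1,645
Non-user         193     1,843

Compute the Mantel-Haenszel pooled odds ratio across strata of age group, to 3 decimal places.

OR_MH = Σ(aᵢdᵢ/nᵢ) / Σ(bᵢcᵢ/nᵢ), where nᵢ is the stratum total.
Stratum 1 (< 50 years): n = 5018; a·d/n = 64·1174/5018 = 14.9733; b·c/n = 3691·89/5018 = 65.4641
Stratum 2 (≥ 50 years): n = 3712; a·d/n = 31·1843/3712 = 15.3914; b·c/n = 1645·193/3712 = 85.5294
OR_MH = (14.9733 + 15.3914) / (65.4641 + 85.5294) = 30.3647 / 150.9935 = 0.20110

0.201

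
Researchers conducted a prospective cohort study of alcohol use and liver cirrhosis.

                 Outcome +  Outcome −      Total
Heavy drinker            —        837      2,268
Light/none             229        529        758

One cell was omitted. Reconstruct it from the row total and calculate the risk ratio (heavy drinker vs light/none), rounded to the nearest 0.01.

2.09

The missing cell is in the exposed row: 2268 − 837 = 1431.
So a = 1431, b = 837, c = 229, d = 529.
RR = [a/(a+b)] / [c/(c+d)] = (1431/2268) / (229/758) = 0.63095/0.30211 = 2.08848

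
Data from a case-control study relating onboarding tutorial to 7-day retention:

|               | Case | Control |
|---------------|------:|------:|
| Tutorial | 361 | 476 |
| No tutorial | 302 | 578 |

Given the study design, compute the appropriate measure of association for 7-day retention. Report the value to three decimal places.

Cells: a = 361, b = 476, c = 302, d = 578.
This is a case-control study: participants were sampled on outcome status, so risks in the source population cannot be estimated directly — relative risk is not valid here. The odds ratio is the appropriate measure.
OR = (a·d)/(b·c) = (361 × 578) / (476 × 302) = 208658 / 143752 = 1.45151

1.452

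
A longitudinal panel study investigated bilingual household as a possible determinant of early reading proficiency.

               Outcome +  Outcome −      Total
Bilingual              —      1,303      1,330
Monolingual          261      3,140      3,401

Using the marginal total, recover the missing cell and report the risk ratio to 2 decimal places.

The missing cell is in the exposed row: 1330 − 1303 = 27.
So a = 27, b = 1303, c = 261, d = 3140.
RR = [a/(a+b)] / [c/(c+d)] = (27/1330) / (261/3401) = 0.02030/0.07674 = 0.26453

0.26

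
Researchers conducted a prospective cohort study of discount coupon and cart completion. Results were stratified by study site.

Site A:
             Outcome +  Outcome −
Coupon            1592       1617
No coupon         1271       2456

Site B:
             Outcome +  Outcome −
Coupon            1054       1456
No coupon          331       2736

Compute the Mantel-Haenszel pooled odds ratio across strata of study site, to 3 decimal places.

2.824

OR_MH = Σ(aᵢdᵢ/nᵢ) / Σ(bᵢcᵢ/nᵢ), where nᵢ is the stratum total.
Stratum 1 (Site A): n = 6936; a·d/n = 1592·2456/6936 = 563.7186; b·c/n = 1617·1271/6936 = 296.3101
Stratum 2 (Site B): n = 5577; a·d/n = 1054·2736/5577 = 517.0780; b·c/n = 1456·331/5577 = 86.4149
OR_MH = (563.7186 + 517.0780) / (296.3101 + 86.4149) = 1080.7966 / 382.7250 = 2.82395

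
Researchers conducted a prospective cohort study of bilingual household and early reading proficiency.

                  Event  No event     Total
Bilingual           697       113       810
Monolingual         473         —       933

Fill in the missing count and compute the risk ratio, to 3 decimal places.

The missing cell is in the unexposed row: 933 − 473 = 460.
So a = 697, b = 113, c = 473, d = 460.
RR = [a/(a+b)] / [c/(c+d)] = (697/810) / (473/933) = 0.86049/0.50697 = 1.69734

1.697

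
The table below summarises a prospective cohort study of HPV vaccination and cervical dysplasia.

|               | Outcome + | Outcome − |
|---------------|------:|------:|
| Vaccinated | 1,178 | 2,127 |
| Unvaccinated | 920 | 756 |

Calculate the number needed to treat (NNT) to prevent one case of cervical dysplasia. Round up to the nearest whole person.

Risk in treated group = 1178/3305 = 0.35643; risk in control = 920/1676 = 0.54893.
Absolute risk reduction = 0.54893 − 0.35643 = 0.19250
NNT = 1 / ARR = 1 / 0.19250 = 5.195 → round up → 6

6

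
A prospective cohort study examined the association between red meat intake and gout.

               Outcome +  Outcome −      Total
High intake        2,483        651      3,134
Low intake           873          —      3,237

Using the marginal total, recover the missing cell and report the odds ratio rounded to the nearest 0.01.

10.33

The missing cell is in the unexposed row: 3237 − 873 = 2364.
So a = 2483, b = 651, c = 873, d = 2364.
OR = (a·d)/(b·c) = (2483 × 2364) / (651 × 873) = 5869812 / 568323 = 10.32830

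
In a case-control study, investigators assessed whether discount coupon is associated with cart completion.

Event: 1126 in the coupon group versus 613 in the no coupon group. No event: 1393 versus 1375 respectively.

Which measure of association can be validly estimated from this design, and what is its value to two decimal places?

1.81

From the description: a = 1126, b = 1393, c = 613, d = 1375.
This is a case-control study: participants were sampled on outcome status, so risks in the source population cannot be estimated directly — relative risk is not valid here. The odds ratio is the appropriate measure.
OR = (a·d)/(b·c) = (1126 × 1375) / (1393 × 613) = 1548250 / 853909 = 1.81313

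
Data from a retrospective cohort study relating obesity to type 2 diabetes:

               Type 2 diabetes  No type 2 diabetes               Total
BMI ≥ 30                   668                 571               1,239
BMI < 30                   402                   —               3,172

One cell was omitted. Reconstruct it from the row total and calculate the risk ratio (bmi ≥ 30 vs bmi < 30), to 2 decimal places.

The missing cell is in the unexposed row: 3172 − 402 = 2770.
So a = 668, b = 571, c = 402, d = 2770.
RR = [a/(a+b)] / [c/(c+d)] = (668/1239) / (402/3172) = 0.53914/0.12673 = 4.25414

4.25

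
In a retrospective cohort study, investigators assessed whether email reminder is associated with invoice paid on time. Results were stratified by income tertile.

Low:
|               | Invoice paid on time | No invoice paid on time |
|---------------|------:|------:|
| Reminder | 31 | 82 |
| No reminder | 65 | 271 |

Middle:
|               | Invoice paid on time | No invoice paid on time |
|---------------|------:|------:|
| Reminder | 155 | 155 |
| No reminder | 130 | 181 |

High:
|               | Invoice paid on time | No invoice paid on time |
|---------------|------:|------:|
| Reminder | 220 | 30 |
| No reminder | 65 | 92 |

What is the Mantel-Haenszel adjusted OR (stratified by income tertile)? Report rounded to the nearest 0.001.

OR_MH = Σ(aᵢdᵢ/nᵢ) / Σ(bᵢcᵢ/nᵢ), where nᵢ is the stratum total.
Stratum 1 (Low): n = 449; a·d/n = 31·271/449 = 18.7105; b·c/n = 82·65/449 = 11.8708
Stratum 2 (Middle): n = 621; a·d/n = 155·181/621 = 45.1771; b·c/n = 155·130/621 = 32.4477
Stratum 3 (High): n = 407; a·d/n = 220·92/407 = 49.7297; b·c/n = 30·65/407 = 4.7912
OR_MH = (18.7105 + 45.1771 + 49.7297) / (11.8708 + 32.4477 + 4.7912) = 113.6173 / 49.1096 = 2.31354

2.314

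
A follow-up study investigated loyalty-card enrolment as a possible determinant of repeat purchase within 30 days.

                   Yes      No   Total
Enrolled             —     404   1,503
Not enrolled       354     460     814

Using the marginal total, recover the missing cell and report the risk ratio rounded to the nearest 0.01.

1.68

The missing cell is in the exposed row: 1503 − 404 = 1099.
So a = 1099, b = 404, c = 354, d = 460.
RR = [a/(a+b)] / [c/(c+d)] = (1099/1503) / (354/814) = 0.73120/0.43489 = 1.68136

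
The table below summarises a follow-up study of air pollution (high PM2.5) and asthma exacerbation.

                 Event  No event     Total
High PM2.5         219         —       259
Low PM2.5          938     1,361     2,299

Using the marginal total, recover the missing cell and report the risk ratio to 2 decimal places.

The missing cell is in the exposed row: 259 − 219 = 40.
So a = 219, b = 40, c = 938, d = 1361.
RR = [a/(a+b)] / [c/(c+d)] = (219/259) / (938/2299) = 0.84556/0.40800 = 2.07243

2.07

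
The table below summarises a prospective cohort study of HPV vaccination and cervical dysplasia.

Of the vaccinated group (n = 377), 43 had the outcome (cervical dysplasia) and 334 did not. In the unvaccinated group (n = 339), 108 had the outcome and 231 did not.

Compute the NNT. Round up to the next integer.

Risk in treated group = 43/377 = 0.11406; risk in control = 108/339 = 0.31858.
Absolute risk reduction = 0.31858 − 0.11406 = 0.20453
NNT = 1 / ARR = 1 / 0.20453 = 4.889 → round up → 5

5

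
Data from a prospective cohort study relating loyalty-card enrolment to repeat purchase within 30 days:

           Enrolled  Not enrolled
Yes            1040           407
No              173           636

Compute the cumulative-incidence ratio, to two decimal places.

Reading the table with exposure as columns: a = 1040 (Enrolled, case), b = 173 (Enrolled, non-case), c = 407 (Not enrolled, case), d = 636.
Risk in exposed = 1040/1213 = 0.85738; risk in unexposed = 407/1043 = 0.39022.
RR = 0.85738 / 0.39022 = 2.19716
The risk among the exposed is 2.20 times that among the unexposed.

2.20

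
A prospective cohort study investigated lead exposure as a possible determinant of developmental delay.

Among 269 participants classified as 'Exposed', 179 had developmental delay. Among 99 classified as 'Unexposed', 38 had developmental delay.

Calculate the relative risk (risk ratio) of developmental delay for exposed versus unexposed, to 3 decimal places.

1.734

From the description: a = 179, b = 90, c = 38, d = 61.
Risk in exposed = 179/269 = 0.66543; risk in unexposed = 38/99 = 0.38384.
RR = 0.66543 / 0.38384 = 1.73361
The risk among the exposed is 1.73 times that among the unexposed.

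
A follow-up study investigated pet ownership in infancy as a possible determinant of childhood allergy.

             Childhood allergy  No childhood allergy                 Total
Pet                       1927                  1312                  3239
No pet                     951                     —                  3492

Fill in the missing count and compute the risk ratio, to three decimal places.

2.185

The missing cell is in the unexposed row: 3492 − 951 = 2541.
So a = 1927, b = 1312, c = 951, d = 2541.
RR = [a/(a+b)] / [c/(c+d)] = (1927/3239) / (951/3492) = 0.59494/0.27234 = 2.18456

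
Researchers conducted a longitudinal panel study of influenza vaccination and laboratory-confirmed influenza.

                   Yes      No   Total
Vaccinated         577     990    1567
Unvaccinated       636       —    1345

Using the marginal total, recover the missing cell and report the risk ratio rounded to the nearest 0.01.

The missing cell is in the unexposed row: 1345 − 636 = 709.
So a = 577, b = 990, c = 636, d = 709.
RR = [a/(a+b)] / [c/(c+d)] = (577/1567) / (636/1345) = 0.36822/0.47286 = 0.77870

0.78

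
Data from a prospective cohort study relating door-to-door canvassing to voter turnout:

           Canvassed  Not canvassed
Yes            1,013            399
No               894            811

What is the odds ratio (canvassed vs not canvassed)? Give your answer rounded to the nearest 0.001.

Reading the table with exposure as columns: a = 1013 (Canvassed, case), b = 894 (Canvassed, non-case), c = 399 (Not canvassed, case), d = 811.
OR = (a·d)/(b·c) = (1013 × 811) / (894 × 399) = 821543 / 356706 = 2.30314
The odds of voter turnout are about 2.30 times as high in the canvassed group.

2.303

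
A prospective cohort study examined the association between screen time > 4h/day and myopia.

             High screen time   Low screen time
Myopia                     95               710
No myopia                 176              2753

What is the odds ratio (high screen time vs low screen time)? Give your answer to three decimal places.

2.093

Reading the table with exposure as columns: a = 95 (High screen time, case), b = 176 (High screen time, non-case), c = 710 (Low screen time, case), d = 2753.
OR = (a·d)/(b·c) = (95 × 2753) / (176 × 710) = 261535 / 124960 = 2.09295
The odds of myopia are about 2.09 times as high in the high screen time group.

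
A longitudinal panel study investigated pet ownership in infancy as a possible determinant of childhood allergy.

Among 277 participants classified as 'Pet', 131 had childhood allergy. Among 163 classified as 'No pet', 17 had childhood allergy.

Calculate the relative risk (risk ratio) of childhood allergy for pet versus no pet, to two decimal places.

From the description: a = 131, b = 146, c = 17, d = 146.
Risk in exposed = 131/277 = 0.47292; risk in unexposed = 17/163 = 0.10429.
RR = 0.47292 / 0.10429 = 4.53451
The risk among the exposed is 4.53 times that among the unexposed.

4.53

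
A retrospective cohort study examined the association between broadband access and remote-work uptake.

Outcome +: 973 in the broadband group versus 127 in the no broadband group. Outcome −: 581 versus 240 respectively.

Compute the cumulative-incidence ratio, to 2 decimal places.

From the description: a = 973, b = 581, c = 127, d = 240.
Risk in exposed = 973/1554 = 0.62613; risk in unexposed = 127/367 = 0.34605.
RR = 0.62613 / 0.34605 = 1.80936
The risk among the exposed is 1.81 times that among the unexposed.

1.81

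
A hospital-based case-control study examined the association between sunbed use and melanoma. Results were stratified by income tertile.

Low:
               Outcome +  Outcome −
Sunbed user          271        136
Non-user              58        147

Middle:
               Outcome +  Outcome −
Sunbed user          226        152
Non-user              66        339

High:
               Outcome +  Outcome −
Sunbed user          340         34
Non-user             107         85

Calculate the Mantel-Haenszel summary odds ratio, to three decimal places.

OR_MH = Σ(aᵢdᵢ/nᵢ) / Σ(bᵢcᵢ/nᵢ), where nᵢ is the stratum total.
Stratum 1 (Low): n = 612; a·d/n = 271·147/612 = 65.0931; b·c/n = 136·58/612 = 12.8889
Stratum 2 (Middle): n = 783; a·d/n = 226·339/783 = 97.8467; b·c/n = 152·66/783 = 12.8123
Stratum 3 (High): n = 566; a·d/n = 340·85/566 = 51.0601; b·c/n = 34·107/566 = 6.4276
OR_MH = (65.0931 + 97.8467 + 51.0601) / (12.8889 + 12.8123 + 6.4276) = 214.0000 / 32.1287 = 6.66071

6.661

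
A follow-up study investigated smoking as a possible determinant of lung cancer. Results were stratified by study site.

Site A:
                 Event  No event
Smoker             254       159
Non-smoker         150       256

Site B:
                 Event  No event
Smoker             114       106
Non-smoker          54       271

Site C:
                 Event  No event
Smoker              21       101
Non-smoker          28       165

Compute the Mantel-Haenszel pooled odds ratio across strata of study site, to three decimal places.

3.026

OR_MH = Σ(aᵢdᵢ/nᵢ) / Σ(bᵢcᵢ/nᵢ), where nᵢ is the stratum total.
Stratum 1 (Site A): n = 819; a·d/n = 254·256/819 = 79.3944; b·c/n = 159·150/819 = 29.1209
Stratum 2 (Site B): n = 545; a·d/n = 114·271/545 = 56.6862; b·c/n = 106·54/545 = 10.5028
Stratum 3 (Site C): n = 315; a·d/n = 21·165/315 = 11.0000; b·c/n = 101·28/315 = 8.9778
OR_MH = (79.3944 + 56.6862 + 11.0000) / (29.1209 + 10.5028 + 8.9778) = 147.0806 / 48.6014 = 3.02626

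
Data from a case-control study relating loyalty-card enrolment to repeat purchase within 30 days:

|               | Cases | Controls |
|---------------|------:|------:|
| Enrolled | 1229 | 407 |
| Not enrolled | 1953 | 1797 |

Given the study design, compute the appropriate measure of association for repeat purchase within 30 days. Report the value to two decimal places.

2.78

Cells: a = 1229, b = 407, c = 1953, d = 1797.
This is a case-control study: participants were sampled on outcome status, so risks in the source population cannot be estimated directly — relative risk is not valid here. The odds ratio is the appropriate measure.
OR = (a·d)/(b·c) = (1229 × 1797) / (407 × 1953) = 2208513 / 794871 = 2.77845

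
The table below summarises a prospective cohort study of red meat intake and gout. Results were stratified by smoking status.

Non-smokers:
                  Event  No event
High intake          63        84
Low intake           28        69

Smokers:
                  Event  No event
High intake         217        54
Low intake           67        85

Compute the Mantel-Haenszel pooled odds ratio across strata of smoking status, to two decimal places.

3.38

OR_MH = Σ(aᵢdᵢ/nᵢ) / Σ(bᵢcᵢ/nᵢ), where nᵢ is the stratum total.
Stratum 1 (Non-smokers): n = 244; a·d/n = 63·69/244 = 17.8156; b·c/n = 84·28/244 = 9.6393
Stratum 2 (Smokers): n = 423; a·d/n = 217·85/423 = 43.6052; b·c/n = 54·67/423 = 8.5532
OR_MH = (17.8156 + 43.6052) / (9.6393 + 8.5532) = 61.4208 / 18.1925 = 3.37615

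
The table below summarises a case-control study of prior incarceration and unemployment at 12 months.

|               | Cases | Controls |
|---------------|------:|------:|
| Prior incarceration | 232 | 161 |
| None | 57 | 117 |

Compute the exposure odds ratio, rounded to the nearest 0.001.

2.958

Cells: a = 232, b = 161, c = 57, d = 117.
OR = (a·d)/(b·c) = (232 × 117) / (161 × 57) = 27144 / 9177 = 2.95783
The odds of unemployment at 12 months are about 2.96 times as high in the prior incarceration group.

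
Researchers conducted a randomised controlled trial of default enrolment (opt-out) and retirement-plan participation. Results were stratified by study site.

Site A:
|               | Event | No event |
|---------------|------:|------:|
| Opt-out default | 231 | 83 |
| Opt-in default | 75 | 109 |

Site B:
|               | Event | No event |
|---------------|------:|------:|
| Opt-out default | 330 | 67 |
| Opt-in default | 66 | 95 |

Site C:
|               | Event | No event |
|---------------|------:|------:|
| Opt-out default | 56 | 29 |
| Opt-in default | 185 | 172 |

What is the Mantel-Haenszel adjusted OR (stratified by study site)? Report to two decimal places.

OR_MH = Σ(aᵢdᵢ/nᵢ) / Σ(bᵢcᵢ/nᵢ), where nᵢ is the stratum total.
Stratum 1 (Site A): n = 498; a·d/n = 231·109/498 = 50.5602; b·c/n = 83·75/498 = 12.5000
Stratum 2 (Site B): n = 558; a·d/n = 330·95/558 = 56.1828; b·c/n = 67·66/558 = 7.9247
Stratum 3 (Site C): n = 442; a·d/n = 56·172/442 = 21.7919; b·c/n = 29·185/442 = 12.1380
OR_MH = (50.5602 + 56.1828 + 21.7919) / (12.5000 + 7.9247 + 12.1380) = 128.5349 / 32.5627 = 3.94730

3.95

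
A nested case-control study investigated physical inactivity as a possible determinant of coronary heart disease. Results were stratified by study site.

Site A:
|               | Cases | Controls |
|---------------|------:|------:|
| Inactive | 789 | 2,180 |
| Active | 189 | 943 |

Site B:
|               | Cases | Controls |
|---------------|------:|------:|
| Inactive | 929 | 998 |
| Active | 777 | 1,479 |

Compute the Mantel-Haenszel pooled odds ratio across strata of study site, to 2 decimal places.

OR_MH = Σ(aᵢdᵢ/nᵢ) / Σ(bᵢcᵢ/nᵢ), where nᵢ is the stratum total.
Stratum 1 (Site A): n = 4101; a·d/n = 789·943/4101 = 181.4257; b·c/n = 2180·189/4101 = 100.4682
Stratum 2 (Site B): n = 4183; a·d/n = 929·1479/4183 = 328.4702; b·c/n = 998·777/4183 = 185.3803
OR_MH = (181.4257 + 328.4702) / (100.4682 + 185.3803) = 509.8960 / 285.8485 = 1.78380

1.78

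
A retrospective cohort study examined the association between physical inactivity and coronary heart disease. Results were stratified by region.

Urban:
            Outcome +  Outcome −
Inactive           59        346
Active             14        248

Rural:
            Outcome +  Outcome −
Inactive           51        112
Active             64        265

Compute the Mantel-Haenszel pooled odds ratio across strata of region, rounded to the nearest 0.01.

2.26

OR_MH = Σ(aᵢdᵢ/nᵢ) / Σ(bᵢcᵢ/nᵢ), where nᵢ is the stratum total.
Stratum 1 (Urban): n = 667; a·d/n = 59·248/667 = 21.9370; b·c/n = 346·14/667 = 7.2624
Stratum 2 (Rural): n = 492; a·d/n = 51·265/492 = 27.4695; b·c/n = 112·64/492 = 14.5691
OR_MH = (21.9370 + 27.4695) / (7.2624 + 14.5691) = 49.4065 / 21.8315 = 2.26309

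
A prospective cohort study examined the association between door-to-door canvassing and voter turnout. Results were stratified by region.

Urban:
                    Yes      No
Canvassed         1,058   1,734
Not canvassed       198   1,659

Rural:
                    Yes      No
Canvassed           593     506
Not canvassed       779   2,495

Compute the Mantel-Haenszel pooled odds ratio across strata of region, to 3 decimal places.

OR_MH = Σ(aᵢdᵢ/nᵢ) / Σ(bᵢcᵢ/nᵢ), where nᵢ is the stratum total.
Stratum 1 (Urban): n = 4649; a·d/n = 1058·1659/4649 = 377.5483; b·c/n = 1734·198/4649 = 73.8507
Stratum 2 (Rural): n = 4373; a·d/n = 593·2495/4373 = 338.3341; b·c/n = 506·779/4373 = 90.1381
OR_MH = (377.5483 + 338.3341) / (73.8507 + 90.1381) = 715.8824 / 163.9888 = 4.36543

4.365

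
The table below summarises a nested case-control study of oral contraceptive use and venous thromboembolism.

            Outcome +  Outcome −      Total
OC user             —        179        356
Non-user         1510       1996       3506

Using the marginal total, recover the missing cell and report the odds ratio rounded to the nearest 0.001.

1.307

The missing cell is in the exposed row: 356 − 179 = 177.
So a = 177, b = 179, c = 1510, d = 1996.
OR = (a·d)/(b·c) = (177 × 1996) / (179 × 1510) = 353292 / 270290 = 1.30708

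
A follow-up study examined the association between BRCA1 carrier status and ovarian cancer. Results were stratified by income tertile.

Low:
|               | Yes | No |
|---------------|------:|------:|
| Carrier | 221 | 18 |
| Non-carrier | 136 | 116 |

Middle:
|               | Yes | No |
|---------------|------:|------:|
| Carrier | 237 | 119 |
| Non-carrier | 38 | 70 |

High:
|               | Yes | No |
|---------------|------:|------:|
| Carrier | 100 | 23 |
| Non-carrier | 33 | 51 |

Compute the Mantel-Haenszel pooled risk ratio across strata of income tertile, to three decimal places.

RR_MH = Σ(aᵢ·n₀ᵢ/nᵢ) / Σ(cᵢ·n₁ᵢ/nᵢ), with n₁ᵢ = aᵢ+bᵢ (exposed), n₀ᵢ = cᵢ+dᵢ (unexposed), nᵢ = n₁ᵢ+n₀ᵢ.
Stratum 1 (Low): n₁ = 239, n₀ = 252, n = 491; a·n₀/n = 221·252/491 = 113.4257; c·n₁/n = 136·239/491 = 66.1996
Stratum 2 (Middle): n₁ = 356, n₀ = 108, n = 464; a·n₀/n = 237·108/464 = 55.1638; c·n₁/n = 38·356/464 = 29.1552
Stratum 3 (High): n₁ = 123, n₀ = 84, n = 207; a·n₀/n = 100·84/207 = 40.5797; c·n₁/n = 33·123/207 = 19.6087
RR_MH = (113.4257 + 55.1638 + 40.5797) / (66.1996 + 29.1552 + 19.6087) = 209.1692 / 114.9635 = 1.81944

1.819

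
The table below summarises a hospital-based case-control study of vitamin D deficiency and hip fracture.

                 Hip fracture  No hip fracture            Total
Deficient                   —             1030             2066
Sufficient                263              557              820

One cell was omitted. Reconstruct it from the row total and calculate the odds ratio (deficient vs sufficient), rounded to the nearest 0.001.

2.130

The missing cell is in the exposed row: 2066 − 1030 = 1036.
So a = 1036, b = 1030, c = 263, d = 557.
OR = (a·d)/(b·c) = (1036 × 557) / (1030 × 263) = 577052 / 270890 = 2.13021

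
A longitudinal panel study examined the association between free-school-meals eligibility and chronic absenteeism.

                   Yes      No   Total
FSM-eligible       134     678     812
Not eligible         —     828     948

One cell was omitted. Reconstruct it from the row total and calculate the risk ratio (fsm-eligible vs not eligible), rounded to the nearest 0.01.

The missing cell is in the unexposed row: 948 − 828 = 120.
So a = 134, b = 678, c = 120, d = 828.
RR = [a/(a+b)] / [c/(c+d)] = (134/812) / (120/948) = 0.16502/0.12658 = 1.30369

1.30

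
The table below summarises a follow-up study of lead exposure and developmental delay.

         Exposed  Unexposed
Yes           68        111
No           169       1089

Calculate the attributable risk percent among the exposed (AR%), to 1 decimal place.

67.8

Reading the table with exposure as columns: a = 68 (Exposed, case), b = 169 (Exposed, non-case), c = 111 (Unexposed, case), d = 1089.
Risk in exposed = 68/237 = 0.28692; risk in unexposed = 111/1200 = 0.09250.
RR = 0.28692/0.09250 = 3.10184
AR% = (RR − 1)/RR × 100 = (3.10184 − 1)/3.10184 × 100 = 67.7610%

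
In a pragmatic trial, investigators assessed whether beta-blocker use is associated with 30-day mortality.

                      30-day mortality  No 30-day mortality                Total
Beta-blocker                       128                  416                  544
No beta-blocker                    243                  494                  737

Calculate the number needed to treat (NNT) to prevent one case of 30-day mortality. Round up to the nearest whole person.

11

Risk in treated group = 128/544 = 0.23529; risk in control = 243/737 = 0.32972.
Absolute risk reduction = 0.32972 − 0.23529 = 0.09442
NNT = 1 / ARR = 1 / 0.09442 = 10.591 → round up → 11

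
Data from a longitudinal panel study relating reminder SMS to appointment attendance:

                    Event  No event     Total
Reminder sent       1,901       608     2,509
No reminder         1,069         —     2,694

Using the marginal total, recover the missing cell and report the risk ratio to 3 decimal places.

1.909

The missing cell is in the unexposed row: 2694 − 1069 = 1625.
So a = 1901, b = 608, c = 1069, d = 1625.
RR = [a/(a+b)] / [c/(c+d)] = (1901/2509) / (1069/2694) = 0.75767/0.39681 = 1.90942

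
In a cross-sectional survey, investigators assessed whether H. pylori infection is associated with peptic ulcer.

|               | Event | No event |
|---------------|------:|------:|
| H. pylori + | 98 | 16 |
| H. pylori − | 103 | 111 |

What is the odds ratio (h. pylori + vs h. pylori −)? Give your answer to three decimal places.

6.601

Cells: a = 98, b = 16, c = 103, d = 111.
OR = (a·d)/(b·c) = (98 × 111) / (16 × 103) = 10878 / 1648 = 6.60073
The odds of peptic ulcer are about 6.60 times as high in the h. pylori + group.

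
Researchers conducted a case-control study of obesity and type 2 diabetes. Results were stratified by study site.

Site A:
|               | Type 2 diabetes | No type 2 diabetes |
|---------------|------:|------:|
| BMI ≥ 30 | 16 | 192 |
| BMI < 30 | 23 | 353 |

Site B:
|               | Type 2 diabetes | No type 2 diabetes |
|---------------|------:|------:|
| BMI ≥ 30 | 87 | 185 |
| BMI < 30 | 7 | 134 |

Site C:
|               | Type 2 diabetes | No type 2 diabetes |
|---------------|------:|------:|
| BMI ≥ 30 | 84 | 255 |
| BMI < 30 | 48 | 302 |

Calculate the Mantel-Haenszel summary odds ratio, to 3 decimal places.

OR_MH = Σ(aᵢdᵢ/nᵢ) / Σ(bᵢcᵢ/nᵢ), where nᵢ is the stratum total.
Stratum 1 (Site A): n = 584; a·d/n = 16·353/584 = 9.6712; b·c/n = 192·23/584 = 7.5616
Stratum 2 (Site B): n = 413; a·d/n = 87·134/413 = 28.2276; b·c/n = 185·7/413 = 3.1356
Stratum 3 (Site C): n = 689; a·d/n = 84·302/689 = 36.8186; b·c/n = 255·48/689 = 17.7649
OR_MH = (9.6712 + 28.2276 + 36.8186) / (7.5616 + 3.1356 + 17.7649) = 74.7174 / 28.4621 = 2.62515

2.625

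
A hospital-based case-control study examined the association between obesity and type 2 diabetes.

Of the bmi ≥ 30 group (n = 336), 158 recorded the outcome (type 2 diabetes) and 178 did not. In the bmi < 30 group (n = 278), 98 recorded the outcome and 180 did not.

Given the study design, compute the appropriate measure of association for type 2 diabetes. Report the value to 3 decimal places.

1.630

From the description: a = 158, b = 178, c = 98, d = 180.
This is a hospital-based case-control study: participants were sampled on outcome status, so risks in the source population cannot be estimated directly — relative risk is not valid here. The odds ratio is the appropriate measure.
OR = (a·d)/(b·c) = (158 × 180) / (178 × 98) = 28440 / 17444 = 1.63036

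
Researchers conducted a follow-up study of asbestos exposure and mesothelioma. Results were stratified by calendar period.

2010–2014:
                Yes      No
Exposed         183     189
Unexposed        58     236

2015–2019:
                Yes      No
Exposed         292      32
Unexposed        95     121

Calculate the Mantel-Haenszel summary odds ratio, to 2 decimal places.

5.90

OR_MH = Σ(aᵢdᵢ/nᵢ) / Σ(bᵢcᵢ/nᵢ), where nᵢ is the stratum total.
Stratum 1 (2010–2014): n = 666; a·d/n = 183·236/666 = 64.8468; b·c/n = 189·58/666 = 16.4595
Stratum 2 (2015–2019): n = 540; a·d/n = 292·121/540 = 65.4296; b·c/n = 32·95/540 = 5.6296
OR_MH = (64.8468 + 65.4296) / (16.4595 + 5.6296) = 130.2765 / 22.0891 = 5.89777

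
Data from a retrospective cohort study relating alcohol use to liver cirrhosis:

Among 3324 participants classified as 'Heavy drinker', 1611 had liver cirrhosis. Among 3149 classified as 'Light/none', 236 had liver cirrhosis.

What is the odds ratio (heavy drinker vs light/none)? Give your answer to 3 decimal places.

11.608

From the description: a = 1611, b = 1713, c = 236, d = 2913.
OR = (a·d)/(b·c) = (1611 × 2913) / (1713 × 236) = 4692843 / 404268 = 11.60825
The odds of liver cirrhosis are about 11.61 times as high in the heavy drinker group.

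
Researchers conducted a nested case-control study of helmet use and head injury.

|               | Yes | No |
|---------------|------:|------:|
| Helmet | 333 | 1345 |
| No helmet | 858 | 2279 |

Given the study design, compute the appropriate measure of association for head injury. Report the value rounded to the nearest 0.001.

0.658

Cells: a = 333, b = 1345, c = 858, d = 2279.
This is a nested case-control study: participants were sampled on outcome status, so risks in the source population cannot be estimated directly — relative risk is not valid here. The odds ratio is the appropriate measure.
OR = (a·d)/(b·c) = (333 × 2279) / (1345 × 858) = 758907 / 1154010 = 0.65763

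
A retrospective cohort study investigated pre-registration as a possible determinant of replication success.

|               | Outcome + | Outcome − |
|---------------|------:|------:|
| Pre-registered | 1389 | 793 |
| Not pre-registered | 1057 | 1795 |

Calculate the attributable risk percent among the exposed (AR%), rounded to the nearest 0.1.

41.8

Cells: a = 1389, b = 793, c = 1057, d = 1795.
Risk in exposed = 1389/2182 = 0.63657; risk in unexposed = 1057/2852 = 0.37062.
RR = 0.63657/0.37062 = 1.71760
AR% = (RR − 1)/RR × 100 = (1.71760 − 1)/1.71760 × 100 = 41.7792%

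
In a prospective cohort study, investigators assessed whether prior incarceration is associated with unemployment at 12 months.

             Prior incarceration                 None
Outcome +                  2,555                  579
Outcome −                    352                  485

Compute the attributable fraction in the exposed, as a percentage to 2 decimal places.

Reading the table with exposure as columns: a = 2555 (Prior incarceration, case), b = 352 (Prior incarceration, non-case), c = 579 (None, case), d = 485.
Risk in exposed = 2555/2907 = 0.87891; risk in unexposed = 579/1064 = 0.54417.
RR = 0.87891/0.54417 = 1.61514
AR% = (RR − 1)/RR × 100 = (1.61514 − 1)/1.61514 × 100 = 38.0857%

38.09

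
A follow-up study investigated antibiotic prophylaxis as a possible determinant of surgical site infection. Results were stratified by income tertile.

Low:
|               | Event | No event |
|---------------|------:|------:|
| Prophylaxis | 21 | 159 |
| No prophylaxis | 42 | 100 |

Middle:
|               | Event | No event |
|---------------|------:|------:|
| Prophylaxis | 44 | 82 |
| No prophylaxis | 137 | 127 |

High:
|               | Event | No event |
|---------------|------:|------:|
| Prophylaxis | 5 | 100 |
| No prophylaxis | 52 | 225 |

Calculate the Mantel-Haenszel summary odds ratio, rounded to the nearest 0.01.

0.38

OR_MH = Σ(aᵢdᵢ/nᵢ) / Σ(bᵢcᵢ/nᵢ), where nᵢ is the stratum total.
Stratum 1 (Low): n = 322; a·d/n = 21·100/322 = 6.5217; b·c/n = 159·42/322 = 20.7391
Stratum 2 (Middle): n = 390; a·d/n = 44·127/390 = 14.3282; b·c/n = 82·137/390 = 28.8051
Stratum 3 (High): n = 382; a·d/n = 5·225/382 = 2.9450; b·c/n = 100·52/382 = 13.6126
OR_MH = (6.5217 + 14.3282 + 2.9450) / (20.7391 + 28.8051 + 13.6126) = 23.7950 / 63.1568 = 0.37676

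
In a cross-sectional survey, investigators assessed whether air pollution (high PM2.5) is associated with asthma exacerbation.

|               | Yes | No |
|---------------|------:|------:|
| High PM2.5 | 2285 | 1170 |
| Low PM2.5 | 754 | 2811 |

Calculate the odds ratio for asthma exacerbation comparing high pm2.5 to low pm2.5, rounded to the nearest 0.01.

Cells: a = 2285, b = 1170, c = 754, d = 2811.
OR = (a·d)/(b·c) = (2285 × 2811) / (1170 × 754) = 6423135 / 882180 = 7.28098
The odds of asthma exacerbation are about 7.28 times as high in the high pm2.5 group.

7.28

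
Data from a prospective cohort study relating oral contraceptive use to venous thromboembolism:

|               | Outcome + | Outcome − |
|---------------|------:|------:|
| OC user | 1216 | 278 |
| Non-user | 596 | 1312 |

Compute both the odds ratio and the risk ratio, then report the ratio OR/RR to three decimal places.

Cells: a = 1216, b = 278, c = 596, d = 1312.
OR = (1216·1312)/(278·596) = 1595392/165688 = 9.62889
Risk in exposed = 1216/1494 = 0.81392; risk in unexposed = 596/1908 = 0.31237; RR = 2.60564
OR/RR = 9.62889 / 2.60564 = 3.69540
The outcome is not rare, so the OR lies further from 1 than the RR.

3.695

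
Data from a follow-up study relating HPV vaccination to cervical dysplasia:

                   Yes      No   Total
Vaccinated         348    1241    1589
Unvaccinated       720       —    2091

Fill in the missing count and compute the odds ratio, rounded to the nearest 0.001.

0.534

The missing cell is in the unexposed row: 2091 − 720 = 1371.
So a = 348, b = 1241, c = 720, d = 1371.
OR = (a·d)/(b·c) = (348 × 1371) / (1241 × 720) = 477108 / 893520 = 0.53396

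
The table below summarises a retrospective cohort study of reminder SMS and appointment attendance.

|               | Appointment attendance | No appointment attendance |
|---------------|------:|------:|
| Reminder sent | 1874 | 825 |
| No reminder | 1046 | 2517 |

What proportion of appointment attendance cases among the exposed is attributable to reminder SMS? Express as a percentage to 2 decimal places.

57.72

Cells: a = 1874, b = 825, c = 1046, d = 2517.
Risk in exposed = 1874/2699 = 0.69433; risk in unexposed = 1046/3563 = 0.29357.
RR = 0.69433/0.29357 = 2.36511
AR% = (RR − 1)/RR × 100 = (2.36511 − 1)/2.36511 × 100 = 57.7186%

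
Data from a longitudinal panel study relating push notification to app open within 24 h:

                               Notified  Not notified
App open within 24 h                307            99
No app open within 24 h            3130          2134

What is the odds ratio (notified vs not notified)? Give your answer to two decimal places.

2.11

Reading the table with exposure as columns: a = 307 (Notified, case), b = 3130 (Notified, non-case), c = 99 (Not notified, case), d = 2134.
OR = (a·d)/(b·c) = (307 × 2134) / (3130 × 99) = 655138 / 309870 = 2.11424
The odds of app open within 24 h are about 2.11 times as high in the notified group.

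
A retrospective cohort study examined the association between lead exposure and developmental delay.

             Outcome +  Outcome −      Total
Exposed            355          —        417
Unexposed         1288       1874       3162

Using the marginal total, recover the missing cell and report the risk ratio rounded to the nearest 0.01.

The missing cell is in the exposed row: 417 − 355 = 62.
So a = 355, b = 62, c = 1288, d = 1874.
RR = [a/(a+b)] / [c/(c+d)] = (355/417) / (1288/3162) = 0.85132/0.40734 = 2.08996

2.09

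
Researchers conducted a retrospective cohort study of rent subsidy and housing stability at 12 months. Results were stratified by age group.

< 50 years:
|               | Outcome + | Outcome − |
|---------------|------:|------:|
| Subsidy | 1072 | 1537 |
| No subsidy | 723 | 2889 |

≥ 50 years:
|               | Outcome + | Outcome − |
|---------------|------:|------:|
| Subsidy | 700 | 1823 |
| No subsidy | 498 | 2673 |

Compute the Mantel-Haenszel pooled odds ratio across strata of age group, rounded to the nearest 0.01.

OR_MH = Σ(aᵢdᵢ/nᵢ) / Σ(bᵢcᵢ/nᵢ), where nᵢ is the stratum total.
Stratum 1 (< 50 years): n = 6221; a·d/n = 1072·2889/6221 = 497.8312; b·c/n = 1537·723/6221 = 178.6290
Stratum 2 (≥ 50 years): n = 5694; a·d/n = 700·2673/5694 = 328.6091; b·c/n = 1823·498/5694 = 159.4405
OR_MH = (497.8312 + 328.6091) / (178.6290 + 159.4405) = 826.4403 / 338.0695 = 2.44459

2.44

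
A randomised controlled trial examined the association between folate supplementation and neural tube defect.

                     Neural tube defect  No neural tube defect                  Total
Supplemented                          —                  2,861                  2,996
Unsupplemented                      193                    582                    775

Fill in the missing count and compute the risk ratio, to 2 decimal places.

0.18

The missing cell is in the exposed row: 2996 − 2861 = 135.
So a = 135, b = 2861, c = 193, d = 582.
RR = [a/(a+b)] / [c/(c+d)] = (135/2996) / (193/775) = 0.04506/0.24903 = 0.18094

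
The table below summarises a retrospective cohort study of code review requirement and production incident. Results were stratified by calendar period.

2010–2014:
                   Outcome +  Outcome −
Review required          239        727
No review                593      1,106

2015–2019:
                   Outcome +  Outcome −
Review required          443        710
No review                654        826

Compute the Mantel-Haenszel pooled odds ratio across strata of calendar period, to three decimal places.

OR_MH = Σ(aᵢdᵢ/nᵢ) / Σ(bᵢcᵢ/nᵢ), where nᵢ is the stratum total.
Stratum 1 (2010–2014): n = 2665; a·d/n = 239·1106/2665 = 99.1872; b·c/n = 727·593/2665 = 161.7677
Stratum 2 (2015–2019): n = 2633; a·d/n = 443·826/2633 = 138.9738; b·c/n = 710·654/2633 = 176.3540
OR_MH = (99.1872 + 138.9738) / (161.7677 + 176.3540) = 238.1610 / 338.1217 = 0.70436

0.704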